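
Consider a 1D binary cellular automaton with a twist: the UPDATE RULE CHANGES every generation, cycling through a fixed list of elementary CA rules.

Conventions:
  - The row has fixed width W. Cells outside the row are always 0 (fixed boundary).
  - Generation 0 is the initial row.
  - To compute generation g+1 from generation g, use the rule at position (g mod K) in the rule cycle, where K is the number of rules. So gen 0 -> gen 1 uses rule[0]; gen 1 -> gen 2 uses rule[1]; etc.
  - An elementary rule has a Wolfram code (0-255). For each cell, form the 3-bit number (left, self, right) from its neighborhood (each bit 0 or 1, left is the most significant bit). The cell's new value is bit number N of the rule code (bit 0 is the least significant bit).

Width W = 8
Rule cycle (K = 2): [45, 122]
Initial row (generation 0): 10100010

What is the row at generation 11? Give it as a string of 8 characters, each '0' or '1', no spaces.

Answer: 11100001

Derivation:
Gen 0: 10100010
Gen 1 (rule 45): 11101010
Gen 2 (rule 122): 10110101
Gen 3 (rule 45): 11101111
Gen 4 (rule 122): 10111001
Gen 5 (rule 45): 11100001
Gen 6 (rule 122): 10110010
Gen 7 (rule 45): 11100010
Gen 8 (rule 122): 10110101
Gen 9 (rule 45): 11101111
Gen 10 (rule 122): 10111001
Gen 11 (rule 45): 11100001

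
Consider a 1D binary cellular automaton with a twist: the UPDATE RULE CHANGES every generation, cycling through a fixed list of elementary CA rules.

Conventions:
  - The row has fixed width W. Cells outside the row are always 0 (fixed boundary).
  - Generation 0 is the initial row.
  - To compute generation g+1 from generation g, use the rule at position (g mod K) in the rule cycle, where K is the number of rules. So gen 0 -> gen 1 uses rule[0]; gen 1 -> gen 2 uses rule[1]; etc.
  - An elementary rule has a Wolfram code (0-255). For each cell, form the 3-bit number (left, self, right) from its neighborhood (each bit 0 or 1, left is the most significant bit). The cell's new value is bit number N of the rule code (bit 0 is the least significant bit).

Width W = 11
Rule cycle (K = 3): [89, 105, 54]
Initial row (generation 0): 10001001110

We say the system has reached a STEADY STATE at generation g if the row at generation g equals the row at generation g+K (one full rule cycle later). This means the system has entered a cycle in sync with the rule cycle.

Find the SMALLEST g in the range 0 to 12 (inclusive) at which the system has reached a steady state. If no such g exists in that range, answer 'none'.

Answer: 7

Derivation:
Gen 0: 10001001110
Gen 1 (rule 89): 01100101011
Gen 2 (rule 105): 01100010111
Gen 3 (rule 54): 10010111000
Gen 4 (rule 89): 01000101111
Gen 5 (rule 105): 00010011001
Gen 6 (rule 54): 00111100111
Gen 7 (rule 89): 10100110101
Gen 8 (rule 105): 01000111010
Gen 9 (rule 54): 11101000111
Gen 10 (rule 89): 10100110101
Gen 11 (rule 105): 01000111010
Gen 12 (rule 54): 11101000111
Gen 13 (rule 89): 10100110101
Gen 14 (rule 105): 01000111010
Gen 15 (rule 54): 11101000111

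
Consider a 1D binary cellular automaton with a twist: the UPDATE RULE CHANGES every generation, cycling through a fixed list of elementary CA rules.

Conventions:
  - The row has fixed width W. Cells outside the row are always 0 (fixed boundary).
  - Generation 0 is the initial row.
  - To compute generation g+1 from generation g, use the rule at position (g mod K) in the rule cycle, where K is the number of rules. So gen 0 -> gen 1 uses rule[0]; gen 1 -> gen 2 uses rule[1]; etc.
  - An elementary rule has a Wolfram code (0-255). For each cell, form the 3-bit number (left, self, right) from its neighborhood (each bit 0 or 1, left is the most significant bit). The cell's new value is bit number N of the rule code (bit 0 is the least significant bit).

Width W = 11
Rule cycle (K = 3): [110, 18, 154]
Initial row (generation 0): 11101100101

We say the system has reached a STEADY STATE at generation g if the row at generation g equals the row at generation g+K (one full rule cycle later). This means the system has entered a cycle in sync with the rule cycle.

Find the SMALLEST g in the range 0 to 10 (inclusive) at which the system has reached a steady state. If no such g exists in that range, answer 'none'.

Gen 0: 11101100101
Gen 1 (rule 110): 10111101111
Gen 2 (rule 18): 00000000000
Gen 3 (rule 154): 00000000000
Gen 4 (rule 110): 00000000000
Gen 5 (rule 18): 00000000000
Gen 6 (rule 154): 00000000000
Gen 7 (rule 110): 00000000000
Gen 8 (rule 18): 00000000000
Gen 9 (rule 154): 00000000000
Gen 10 (rule 110): 00000000000
Gen 11 (rule 18): 00000000000
Gen 12 (rule 154): 00000000000
Gen 13 (rule 110): 00000000000

Answer: 2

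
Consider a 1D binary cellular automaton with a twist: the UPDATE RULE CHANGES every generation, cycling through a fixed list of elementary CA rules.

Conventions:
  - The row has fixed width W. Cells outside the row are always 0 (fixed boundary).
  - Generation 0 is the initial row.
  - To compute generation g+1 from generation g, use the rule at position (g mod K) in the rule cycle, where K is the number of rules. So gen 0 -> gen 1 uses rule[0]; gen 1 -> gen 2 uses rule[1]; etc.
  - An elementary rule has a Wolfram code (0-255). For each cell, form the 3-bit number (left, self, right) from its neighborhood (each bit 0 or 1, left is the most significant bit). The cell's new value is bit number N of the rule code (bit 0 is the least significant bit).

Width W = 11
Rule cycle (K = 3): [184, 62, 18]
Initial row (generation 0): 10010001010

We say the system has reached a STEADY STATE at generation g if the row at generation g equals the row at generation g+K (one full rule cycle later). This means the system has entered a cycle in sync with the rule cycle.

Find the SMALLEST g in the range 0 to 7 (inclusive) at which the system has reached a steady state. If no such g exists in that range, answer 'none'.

Gen 0: 10010001010
Gen 1 (rule 184): 01001000101
Gen 2 (rule 62): 11111101111
Gen 3 (rule 18): 00000000000
Gen 4 (rule 184): 00000000000
Gen 5 (rule 62): 00000000000
Gen 6 (rule 18): 00000000000
Gen 7 (rule 184): 00000000000
Gen 8 (rule 62): 00000000000
Gen 9 (rule 18): 00000000000
Gen 10 (rule 184): 00000000000

Answer: 3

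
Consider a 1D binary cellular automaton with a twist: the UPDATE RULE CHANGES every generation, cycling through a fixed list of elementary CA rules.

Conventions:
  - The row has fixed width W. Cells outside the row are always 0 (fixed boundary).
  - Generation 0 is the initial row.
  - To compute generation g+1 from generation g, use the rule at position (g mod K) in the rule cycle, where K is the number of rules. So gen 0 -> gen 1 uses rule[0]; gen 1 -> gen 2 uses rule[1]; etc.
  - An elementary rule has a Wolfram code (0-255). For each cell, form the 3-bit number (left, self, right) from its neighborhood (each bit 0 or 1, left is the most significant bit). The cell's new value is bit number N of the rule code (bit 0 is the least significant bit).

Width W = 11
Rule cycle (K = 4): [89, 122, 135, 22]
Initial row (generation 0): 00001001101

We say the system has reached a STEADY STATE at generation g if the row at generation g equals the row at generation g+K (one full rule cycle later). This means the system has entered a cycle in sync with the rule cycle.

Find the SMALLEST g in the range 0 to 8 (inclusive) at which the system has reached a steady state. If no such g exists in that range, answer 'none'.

Gen 0: 00001001101
Gen 1 (rule 89): 11100101100
Gen 2 (rule 122): 10111011110
Gen 3 (rule 135): 10010001100
Gen 4 (rule 22): 11111010010
Gen 5 (rule 89): 10001001001
Gen 6 (rule 122): 01010110110
Gen 7 (rule 135): 11010000000
Gen 8 (rule 22): 00011000000
Gen 9 (rule 89): 11011111111
Gen 10 (rule 122): 11110000001
Gen 11 (rule 135): 01100111111
Gen 12 (rule 22): 10011000000

Answer: none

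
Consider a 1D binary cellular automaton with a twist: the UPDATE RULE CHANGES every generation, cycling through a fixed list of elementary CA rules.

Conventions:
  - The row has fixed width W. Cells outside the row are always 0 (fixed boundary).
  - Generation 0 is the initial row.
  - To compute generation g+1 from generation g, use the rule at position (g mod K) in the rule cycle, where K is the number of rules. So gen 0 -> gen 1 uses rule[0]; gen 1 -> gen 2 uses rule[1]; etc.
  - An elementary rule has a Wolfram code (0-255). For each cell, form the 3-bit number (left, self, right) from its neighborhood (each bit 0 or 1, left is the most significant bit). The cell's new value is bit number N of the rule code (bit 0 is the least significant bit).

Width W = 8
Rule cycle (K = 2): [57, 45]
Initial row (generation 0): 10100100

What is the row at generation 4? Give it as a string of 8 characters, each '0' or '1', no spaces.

Gen 0: 10100100
Gen 1 (rule 57): 01010011
Gen 2 (rule 45): 01110010
Gen 3 (rule 57): 01001001
Gen 4 (rule 45): 01001001

Answer: 01001001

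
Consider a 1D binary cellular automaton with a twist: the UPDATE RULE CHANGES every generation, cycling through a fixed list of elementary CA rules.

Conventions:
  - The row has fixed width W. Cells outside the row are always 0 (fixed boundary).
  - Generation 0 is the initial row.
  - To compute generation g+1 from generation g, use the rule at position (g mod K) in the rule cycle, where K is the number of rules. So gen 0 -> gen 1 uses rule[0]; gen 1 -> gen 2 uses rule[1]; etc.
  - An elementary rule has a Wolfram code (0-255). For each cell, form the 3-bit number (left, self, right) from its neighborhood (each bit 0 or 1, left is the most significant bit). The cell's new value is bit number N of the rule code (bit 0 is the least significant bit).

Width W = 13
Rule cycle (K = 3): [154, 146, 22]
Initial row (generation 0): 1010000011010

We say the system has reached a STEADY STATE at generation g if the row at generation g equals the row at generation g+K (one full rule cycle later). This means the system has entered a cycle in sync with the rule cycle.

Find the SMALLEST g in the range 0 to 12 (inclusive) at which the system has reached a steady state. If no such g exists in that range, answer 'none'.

Answer: 9

Derivation:
Gen 0: 1010000011010
Gen 1 (rule 154): 0001000110001
Gen 2 (rule 146): 0010101001010
Gen 3 (rule 22): 0110101111011
Gen 4 (rule 154): 1100001110010
Gen 5 (rule 146): 0010010101101
Gen 6 (rule 22): 0111110100001
Gen 7 (rule 154): 1111100010010
Gen 8 (rule 146): 0111010101101
Gen 9 (rule 22): 1000010100001
Gen 10 (rule 154): 0100100010010
Gen 11 (rule 146): 1011010101101
Gen 12 (rule 22): 1000010100001
Gen 13 (rule 154): 0100100010010
Gen 14 (rule 146): 1011010101101
Gen 15 (rule 22): 1000010100001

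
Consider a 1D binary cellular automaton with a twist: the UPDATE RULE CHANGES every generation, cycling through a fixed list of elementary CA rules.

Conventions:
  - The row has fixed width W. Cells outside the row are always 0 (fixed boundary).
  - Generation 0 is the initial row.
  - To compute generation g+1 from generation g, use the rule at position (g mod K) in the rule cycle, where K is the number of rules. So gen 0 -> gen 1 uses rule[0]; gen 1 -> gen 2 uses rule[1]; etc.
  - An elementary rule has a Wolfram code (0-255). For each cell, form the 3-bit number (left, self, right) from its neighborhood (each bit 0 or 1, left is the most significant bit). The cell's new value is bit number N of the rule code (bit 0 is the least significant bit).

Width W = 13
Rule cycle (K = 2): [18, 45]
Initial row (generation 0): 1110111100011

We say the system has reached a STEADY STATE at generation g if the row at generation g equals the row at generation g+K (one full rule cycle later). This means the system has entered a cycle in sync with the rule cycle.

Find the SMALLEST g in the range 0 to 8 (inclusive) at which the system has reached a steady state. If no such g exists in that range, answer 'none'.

Answer: 3

Derivation:
Gen 0: 1110111100011
Gen 1 (rule 18): 0000000010100
Gen 2 (rule 45): 1111111011101
Gen 3 (rule 18): 0000000000000
Gen 4 (rule 45): 1111111111111
Gen 5 (rule 18): 0000000000000
Gen 6 (rule 45): 1111111111111
Gen 7 (rule 18): 0000000000000
Gen 8 (rule 45): 1111111111111
Gen 9 (rule 18): 0000000000000
Gen 10 (rule 45): 1111111111111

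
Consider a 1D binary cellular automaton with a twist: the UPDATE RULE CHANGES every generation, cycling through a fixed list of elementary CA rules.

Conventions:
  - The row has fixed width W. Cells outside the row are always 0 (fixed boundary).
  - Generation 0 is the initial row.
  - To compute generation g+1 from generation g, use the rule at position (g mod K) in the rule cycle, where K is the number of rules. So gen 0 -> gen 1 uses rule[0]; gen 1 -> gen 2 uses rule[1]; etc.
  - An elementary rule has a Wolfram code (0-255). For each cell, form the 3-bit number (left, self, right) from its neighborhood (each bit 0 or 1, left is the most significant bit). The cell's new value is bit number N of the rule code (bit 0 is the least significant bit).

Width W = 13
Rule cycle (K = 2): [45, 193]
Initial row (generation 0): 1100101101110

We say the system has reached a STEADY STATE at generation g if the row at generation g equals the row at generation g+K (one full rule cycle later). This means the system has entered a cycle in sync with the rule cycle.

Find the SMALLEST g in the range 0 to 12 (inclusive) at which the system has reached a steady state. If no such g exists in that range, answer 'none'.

Answer: none

Derivation:
Gen 0: 1100101101110
Gen 1 (rule 45): 1000111011000
Gen 2 (rule 193): 0010011001011
Gen 3 (rule 45): 1010010001110
Gen 4 (rule 193): 0000000100110
Gen 5 (rule 45): 1111110100100
Gen 6 (rule 193): 0111110000001
Gen 7 (rule 45): 0100000111101
Gen 8 (rule 193): 0001110011100
Gen 9 (rule 45): 1101000010001
Gen 10 (rule 193): 0100011000100
Gen 11 (rule 45): 0101010010101
Gen 12 (rule 193): 0000000000000
Gen 13 (rule 45): 1111111111111
Gen 14 (rule 193): 0111111111111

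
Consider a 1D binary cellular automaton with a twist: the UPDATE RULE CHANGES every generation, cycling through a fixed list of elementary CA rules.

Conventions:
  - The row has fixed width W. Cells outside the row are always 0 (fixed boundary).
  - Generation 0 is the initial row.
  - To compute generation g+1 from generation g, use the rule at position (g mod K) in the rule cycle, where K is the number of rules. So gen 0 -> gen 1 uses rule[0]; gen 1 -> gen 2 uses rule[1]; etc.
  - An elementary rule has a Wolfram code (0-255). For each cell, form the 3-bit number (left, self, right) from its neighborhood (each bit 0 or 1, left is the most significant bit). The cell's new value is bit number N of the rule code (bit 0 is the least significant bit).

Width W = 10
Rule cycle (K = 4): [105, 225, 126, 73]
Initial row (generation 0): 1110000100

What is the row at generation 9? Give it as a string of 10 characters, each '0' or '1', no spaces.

Answer: 0000000000

Derivation:
Gen 0: 1110000100
Gen 1 (rule 105): 1010110001
Gen 2 (rule 225): 0101010100
Gen 3 (rule 126): 1111111110
Gen 4 (rule 73): 1000000010
Gen 5 (rule 105): 0011111000
Gen 6 (rule 225): 1001111011
Gen 7 (rule 126): 1111001111
Gen 8 (rule 73): 1001001001
Gen 9 (rule 105): 0000000000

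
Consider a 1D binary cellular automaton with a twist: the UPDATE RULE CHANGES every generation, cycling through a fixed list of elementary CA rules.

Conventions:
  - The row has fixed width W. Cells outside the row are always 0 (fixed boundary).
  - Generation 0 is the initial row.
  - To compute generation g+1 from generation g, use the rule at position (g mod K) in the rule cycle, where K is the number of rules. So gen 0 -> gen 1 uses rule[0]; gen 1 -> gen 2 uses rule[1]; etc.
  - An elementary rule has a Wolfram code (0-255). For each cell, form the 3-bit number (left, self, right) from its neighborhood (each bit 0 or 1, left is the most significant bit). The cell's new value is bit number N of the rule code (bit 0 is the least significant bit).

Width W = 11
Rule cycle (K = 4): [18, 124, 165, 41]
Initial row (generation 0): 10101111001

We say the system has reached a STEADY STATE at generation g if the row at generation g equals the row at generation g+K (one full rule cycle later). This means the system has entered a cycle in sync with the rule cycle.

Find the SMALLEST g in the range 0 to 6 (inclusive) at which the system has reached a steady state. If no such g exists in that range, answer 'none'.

Gen 0: 10101111001
Gen 1 (rule 18): 00000000110
Gen 2 (rule 124): 00000000111
Gen 3 (rule 165): 11111110010
Gen 4 (rule 41): 10000000000
Gen 5 (rule 18): 01000000000
Gen 6 (rule 124): 01100000000
Gen 7 (rule 165): 00001111111
Gen 8 (rule 41): 11101000000
Gen 9 (rule 18): 00000100000
Gen 10 (rule 124): 00000110000

Answer: none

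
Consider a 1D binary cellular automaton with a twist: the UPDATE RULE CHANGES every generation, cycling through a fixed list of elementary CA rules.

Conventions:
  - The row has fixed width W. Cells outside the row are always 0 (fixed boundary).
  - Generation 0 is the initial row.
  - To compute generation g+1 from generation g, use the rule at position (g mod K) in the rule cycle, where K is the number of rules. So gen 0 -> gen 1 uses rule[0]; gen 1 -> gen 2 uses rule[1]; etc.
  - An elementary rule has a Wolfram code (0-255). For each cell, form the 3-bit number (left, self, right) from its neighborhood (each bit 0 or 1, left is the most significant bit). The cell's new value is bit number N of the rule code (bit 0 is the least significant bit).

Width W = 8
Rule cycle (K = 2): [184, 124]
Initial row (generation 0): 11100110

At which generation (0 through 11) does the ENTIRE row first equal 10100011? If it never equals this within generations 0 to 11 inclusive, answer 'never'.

Answer: never

Derivation:
Gen 0: 11100110
Gen 1 (rule 184): 11010101
Gen 2 (rule 124): 11111111
Gen 3 (rule 184): 11111110
Gen 4 (rule 124): 10000011
Gen 5 (rule 184): 01000010
Gen 6 (rule 124): 01100011
Gen 7 (rule 184): 01010010
Gen 8 (rule 124): 01111011
Gen 9 (rule 184): 01110110
Gen 10 (rule 124): 01011111
Gen 11 (rule 184): 00111110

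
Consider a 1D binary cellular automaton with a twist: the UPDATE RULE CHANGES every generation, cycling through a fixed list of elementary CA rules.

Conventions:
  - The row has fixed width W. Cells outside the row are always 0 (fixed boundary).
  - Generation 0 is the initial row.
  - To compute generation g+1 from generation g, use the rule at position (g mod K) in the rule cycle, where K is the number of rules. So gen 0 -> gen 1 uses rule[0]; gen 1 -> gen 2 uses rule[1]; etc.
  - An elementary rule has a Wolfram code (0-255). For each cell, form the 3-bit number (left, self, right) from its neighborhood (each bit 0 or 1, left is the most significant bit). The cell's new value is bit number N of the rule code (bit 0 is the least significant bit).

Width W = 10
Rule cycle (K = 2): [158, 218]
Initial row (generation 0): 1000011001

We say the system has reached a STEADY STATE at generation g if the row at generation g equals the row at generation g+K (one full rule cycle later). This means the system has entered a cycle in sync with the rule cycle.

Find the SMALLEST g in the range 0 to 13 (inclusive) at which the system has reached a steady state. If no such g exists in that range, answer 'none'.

Gen 0: 1000011001
Gen 1 (rule 158): 1100110111
Gen 2 (rule 218): 1111110111
Gen 3 (rule 158): 1111100110
Gen 4 (rule 218): 1111111111
Gen 5 (rule 158): 1111111110
Gen 6 (rule 218): 1111111111
Gen 7 (rule 158): 1111111110
Gen 8 (rule 218): 1111111111
Gen 9 (rule 158): 1111111110
Gen 10 (rule 218): 1111111111
Gen 11 (rule 158): 1111111110
Gen 12 (rule 218): 1111111111
Gen 13 (rule 158): 1111111110
Gen 14 (rule 218): 1111111111
Gen 15 (rule 158): 1111111110

Answer: 4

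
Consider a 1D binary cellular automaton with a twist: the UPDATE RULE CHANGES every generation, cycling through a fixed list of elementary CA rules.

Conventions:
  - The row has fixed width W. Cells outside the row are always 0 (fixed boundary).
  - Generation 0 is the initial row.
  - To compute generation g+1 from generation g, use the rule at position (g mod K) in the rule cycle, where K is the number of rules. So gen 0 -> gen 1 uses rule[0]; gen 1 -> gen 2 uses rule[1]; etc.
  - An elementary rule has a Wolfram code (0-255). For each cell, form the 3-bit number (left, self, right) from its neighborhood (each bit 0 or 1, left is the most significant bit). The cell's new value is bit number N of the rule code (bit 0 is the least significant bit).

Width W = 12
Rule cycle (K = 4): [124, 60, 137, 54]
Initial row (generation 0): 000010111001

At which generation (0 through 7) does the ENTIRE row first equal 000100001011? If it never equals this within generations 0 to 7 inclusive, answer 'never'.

Answer: never

Derivation:
Gen 0: 000010111001
Gen 1 (rule 124): 000011101101
Gen 2 (rule 60): 000010011011
Gen 3 (rule 137): 111000010010
Gen 4 (rule 54): 000100111111
Gen 5 (rule 124): 000110100001
Gen 6 (rule 60): 000101110001
Gen 7 (rule 137): 110001100100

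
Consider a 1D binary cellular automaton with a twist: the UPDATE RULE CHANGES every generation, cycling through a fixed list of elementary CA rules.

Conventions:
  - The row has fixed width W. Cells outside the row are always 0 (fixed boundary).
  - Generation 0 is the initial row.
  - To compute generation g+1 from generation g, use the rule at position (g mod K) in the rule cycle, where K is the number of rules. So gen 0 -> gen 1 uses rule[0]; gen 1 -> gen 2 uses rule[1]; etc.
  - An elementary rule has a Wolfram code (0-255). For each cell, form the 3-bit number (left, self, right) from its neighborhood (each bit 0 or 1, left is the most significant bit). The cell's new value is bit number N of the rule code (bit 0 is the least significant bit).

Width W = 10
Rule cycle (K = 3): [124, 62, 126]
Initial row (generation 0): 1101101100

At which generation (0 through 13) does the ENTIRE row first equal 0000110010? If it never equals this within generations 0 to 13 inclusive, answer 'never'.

Gen 0: 1101101100
Gen 1 (rule 124): 1111111110
Gen 2 (rule 62): 1000000001
Gen 3 (rule 126): 1100000011
Gen 4 (rule 124): 1110000011
Gen 5 (rule 62): 1001000110
Gen 6 (rule 126): 1111101111
Gen 7 (rule 124): 1000111001
Gen 8 (rule 62): 1101100111
Gen 9 (rule 126): 1111111101
Gen 10 (rule 124): 1000000111
Gen 11 (rule 62): 1100001100
Gen 12 (rule 126): 1110011110
Gen 13 (rule 124): 1011010011

Answer: never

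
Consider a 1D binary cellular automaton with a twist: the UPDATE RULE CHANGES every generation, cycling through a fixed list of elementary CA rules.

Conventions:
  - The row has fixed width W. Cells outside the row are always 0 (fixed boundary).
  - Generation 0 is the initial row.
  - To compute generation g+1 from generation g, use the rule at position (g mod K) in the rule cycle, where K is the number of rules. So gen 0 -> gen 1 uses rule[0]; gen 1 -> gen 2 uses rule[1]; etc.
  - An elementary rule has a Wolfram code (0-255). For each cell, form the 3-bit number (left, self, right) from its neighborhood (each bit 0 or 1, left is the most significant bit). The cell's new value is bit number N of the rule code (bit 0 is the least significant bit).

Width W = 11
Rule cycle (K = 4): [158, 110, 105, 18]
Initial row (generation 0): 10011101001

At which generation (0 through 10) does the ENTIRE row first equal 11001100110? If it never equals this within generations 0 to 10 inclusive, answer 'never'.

Answer: never

Derivation:
Gen 0: 10011101001
Gen 1 (rule 158): 11111001111
Gen 2 (rule 110): 10001011001
Gen 3 (rule 105): 00100111000
Gen 4 (rule 18): 01011000100
Gen 5 (rule 158): 11010101110
Gen 6 (rule 110): 11111111010
Gen 7 (rule 105): 10000001100
Gen 8 (rule 18): 01000010010
Gen 9 (rule 158): 11100111111
Gen 10 (rule 110): 10101100001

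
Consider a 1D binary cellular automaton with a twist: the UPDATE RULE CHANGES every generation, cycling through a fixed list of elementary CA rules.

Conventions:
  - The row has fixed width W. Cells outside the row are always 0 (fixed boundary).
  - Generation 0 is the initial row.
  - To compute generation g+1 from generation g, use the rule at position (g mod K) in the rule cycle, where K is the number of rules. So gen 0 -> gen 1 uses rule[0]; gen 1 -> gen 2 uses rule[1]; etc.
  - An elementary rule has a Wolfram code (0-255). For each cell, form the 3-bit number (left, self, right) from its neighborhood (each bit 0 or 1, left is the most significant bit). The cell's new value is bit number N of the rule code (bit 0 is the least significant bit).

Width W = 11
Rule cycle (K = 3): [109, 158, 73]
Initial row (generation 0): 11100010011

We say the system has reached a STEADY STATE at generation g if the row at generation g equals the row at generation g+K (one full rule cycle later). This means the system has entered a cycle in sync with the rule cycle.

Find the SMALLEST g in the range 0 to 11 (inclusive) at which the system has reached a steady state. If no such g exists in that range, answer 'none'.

Gen 0: 11100010011
Gen 1 (rule 109): 10101010011
Gen 2 (rule 158): 10101011110
Gen 3 (rule 73): 00000010010
Gen 4 (rule 109): 11111010010
Gen 5 (rule 158): 11110011111
Gen 6 (rule 73): 10010010001
Gen 7 (rule 109): 10010010101
Gen 8 (rule 158): 11111110101
Gen 9 (rule 73): 10000010000
Gen 10 (rule 109): 10111010111
Gen 11 (rule 158): 10110010110
Gen 12 (rule 73): 00110000110
Gen 13 (rule 109): 10110110110
Gen 14 (rule 158): 10100100101

Answer: none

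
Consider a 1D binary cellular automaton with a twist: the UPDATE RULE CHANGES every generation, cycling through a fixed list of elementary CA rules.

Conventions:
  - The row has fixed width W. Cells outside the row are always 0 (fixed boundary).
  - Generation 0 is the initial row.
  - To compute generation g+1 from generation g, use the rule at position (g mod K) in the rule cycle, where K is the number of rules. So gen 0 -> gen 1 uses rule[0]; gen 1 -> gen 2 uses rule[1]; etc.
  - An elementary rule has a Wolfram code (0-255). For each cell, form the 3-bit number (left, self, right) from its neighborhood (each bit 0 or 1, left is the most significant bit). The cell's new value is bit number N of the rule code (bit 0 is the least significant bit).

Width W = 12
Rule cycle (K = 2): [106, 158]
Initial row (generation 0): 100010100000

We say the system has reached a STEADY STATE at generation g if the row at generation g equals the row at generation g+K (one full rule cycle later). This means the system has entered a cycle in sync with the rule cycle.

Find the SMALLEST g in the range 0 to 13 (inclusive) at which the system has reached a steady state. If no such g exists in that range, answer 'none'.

Answer: none

Derivation:
Gen 0: 100010100000
Gen 1 (rule 106): 000101000000
Gen 2 (rule 158): 001101100000
Gen 3 (rule 106): 011111100000
Gen 4 (rule 158): 111111010000
Gen 5 (rule 106): 100001100000
Gen 6 (rule 158): 110011010000
Gen 7 (rule 106): 110111100000
Gen 8 (rule 158): 100111010000
Gen 9 (rule 106): 001101100000
Gen 10 (rule 158): 011001010000
Gen 11 (rule 106): 111010100000
Gen 12 (rule 158): 110010110000
Gen 13 (rule 106): 110101110000
Gen 14 (rule 158): 100101101000
Gen 15 (rule 106): 001011110000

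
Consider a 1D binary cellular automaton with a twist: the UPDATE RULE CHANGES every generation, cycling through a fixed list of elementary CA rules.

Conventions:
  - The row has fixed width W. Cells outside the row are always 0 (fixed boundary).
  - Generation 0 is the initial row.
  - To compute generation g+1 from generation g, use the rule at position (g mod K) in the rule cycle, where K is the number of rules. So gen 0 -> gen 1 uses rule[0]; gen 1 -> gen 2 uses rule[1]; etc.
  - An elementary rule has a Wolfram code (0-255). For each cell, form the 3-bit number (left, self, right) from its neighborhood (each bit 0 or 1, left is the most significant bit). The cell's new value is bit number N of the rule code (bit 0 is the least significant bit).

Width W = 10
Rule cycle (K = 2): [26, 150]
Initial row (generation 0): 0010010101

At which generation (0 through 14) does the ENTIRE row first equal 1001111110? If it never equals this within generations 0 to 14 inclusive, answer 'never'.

Answer: never

Derivation:
Gen 0: 0010010101
Gen 1 (rule 26): 0101100000
Gen 2 (rule 150): 1100010000
Gen 3 (rule 26): 1010101000
Gen 4 (rule 150): 1010101100
Gen 5 (rule 26): 0000001010
Gen 6 (rule 150): 0000011011
Gen 7 (rule 26): 0000110010
Gen 8 (rule 150): 0001001111
Gen 9 (rule 26): 0010111000
Gen 10 (rule 150): 0110010100
Gen 11 (rule 26): 1101100010
Gen 12 (rule 150): 0000010111
Gen 13 (rule 26): 0000100100
Gen 14 (rule 150): 0001111110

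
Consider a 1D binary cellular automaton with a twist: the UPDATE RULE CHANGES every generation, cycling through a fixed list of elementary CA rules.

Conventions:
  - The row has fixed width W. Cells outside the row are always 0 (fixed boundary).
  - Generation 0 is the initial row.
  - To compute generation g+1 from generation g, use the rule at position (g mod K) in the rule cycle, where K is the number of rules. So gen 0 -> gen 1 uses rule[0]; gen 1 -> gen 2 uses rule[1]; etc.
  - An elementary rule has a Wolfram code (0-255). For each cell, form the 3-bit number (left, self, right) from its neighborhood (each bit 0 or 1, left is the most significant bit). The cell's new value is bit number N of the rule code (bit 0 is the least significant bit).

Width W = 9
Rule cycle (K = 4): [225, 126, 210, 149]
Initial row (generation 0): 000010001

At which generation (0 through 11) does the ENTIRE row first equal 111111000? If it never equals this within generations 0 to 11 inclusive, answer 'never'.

Gen 0: 000010001
Gen 1 (rule 225): 111000100
Gen 2 (rule 126): 101101110
Gen 3 (rule 210): 000100111
Gen 4 (rule 149): 110110010
Gen 5 (rule 225): 011010000
Gen 6 (rule 126): 111111000
Gen 7 (rule 210): 011111100
Gen 8 (rule 149): 001111011
Gen 9 (rule 225): 100111101
Gen 10 (rule 126): 111100111
Gen 11 (rule 210): 011111011

Answer: 6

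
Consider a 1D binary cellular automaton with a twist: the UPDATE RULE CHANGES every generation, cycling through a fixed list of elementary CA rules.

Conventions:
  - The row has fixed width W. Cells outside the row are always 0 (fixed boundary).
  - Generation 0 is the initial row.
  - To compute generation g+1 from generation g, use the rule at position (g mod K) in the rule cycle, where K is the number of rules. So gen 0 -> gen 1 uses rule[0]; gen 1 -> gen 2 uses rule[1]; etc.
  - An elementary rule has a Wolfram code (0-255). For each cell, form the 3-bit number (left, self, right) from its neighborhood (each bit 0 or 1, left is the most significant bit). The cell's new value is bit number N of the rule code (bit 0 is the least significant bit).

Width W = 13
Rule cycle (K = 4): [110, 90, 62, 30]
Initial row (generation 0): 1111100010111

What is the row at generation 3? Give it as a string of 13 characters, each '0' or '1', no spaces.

Gen 0: 1111100010111
Gen 1 (rule 110): 1000100111101
Gen 2 (rule 90): 0101011100100
Gen 3 (rule 62): 1111110011110

Answer: 1111110011110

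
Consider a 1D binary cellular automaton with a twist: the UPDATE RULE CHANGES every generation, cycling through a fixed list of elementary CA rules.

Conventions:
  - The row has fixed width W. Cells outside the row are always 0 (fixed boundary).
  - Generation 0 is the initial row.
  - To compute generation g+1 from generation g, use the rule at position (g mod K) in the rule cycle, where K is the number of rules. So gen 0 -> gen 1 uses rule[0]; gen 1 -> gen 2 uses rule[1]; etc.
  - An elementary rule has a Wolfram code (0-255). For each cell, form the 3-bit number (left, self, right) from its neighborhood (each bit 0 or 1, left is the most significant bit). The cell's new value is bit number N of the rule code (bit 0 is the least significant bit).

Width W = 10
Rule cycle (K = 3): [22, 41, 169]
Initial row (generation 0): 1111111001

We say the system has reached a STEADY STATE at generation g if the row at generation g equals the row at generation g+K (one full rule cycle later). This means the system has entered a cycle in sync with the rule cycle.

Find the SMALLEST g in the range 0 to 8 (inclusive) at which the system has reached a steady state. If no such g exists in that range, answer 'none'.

Gen 0: 1111111001
Gen 1 (rule 22): 0000000111
Gen 2 (rule 41): 1111110100
Gen 3 (rule 169): 1111101001
Gen 4 (rule 22): 0000001111
Gen 5 (rule 41): 1111101000
Gen 6 (rule 169): 1111010011
Gen 7 (rule 22): 0000011100
Gen 8 (rule 41): 1111010001
Gen 9 (rule 169): 1110100100
Gen 10 (rule 22): 0000111110
Gen 11 (rule 41): 1110100000

Answer: none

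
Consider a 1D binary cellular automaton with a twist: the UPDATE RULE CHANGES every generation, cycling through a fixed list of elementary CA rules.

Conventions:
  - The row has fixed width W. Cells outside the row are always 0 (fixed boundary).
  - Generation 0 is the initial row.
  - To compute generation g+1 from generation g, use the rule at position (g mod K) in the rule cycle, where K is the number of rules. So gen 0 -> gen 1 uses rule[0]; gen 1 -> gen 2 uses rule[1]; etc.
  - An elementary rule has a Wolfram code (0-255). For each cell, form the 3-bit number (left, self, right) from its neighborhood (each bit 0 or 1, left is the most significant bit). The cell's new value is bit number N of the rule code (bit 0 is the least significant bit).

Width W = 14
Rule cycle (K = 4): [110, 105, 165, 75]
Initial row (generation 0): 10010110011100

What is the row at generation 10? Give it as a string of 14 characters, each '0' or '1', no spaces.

Gen 0: 10010110011100
Gen 1 (rule 110): 10111110110100
Gen 2 (rule 105): 01100011111001
Gen 3 (rule 165): 00001001110001
Gen 4 (rule 75): 11110011010110
Gen 5 (rule 110): 10010111111110
Gen 6 (rule 105): 00001100000010
Gen 7 (rule 165): 11100001111010
Gen 8 (rule 75): 10101111001000
Gen 9 (rule 110): 11111001011000
Gen 10 (rule 105): 10001000111011

Answer: 10001000111011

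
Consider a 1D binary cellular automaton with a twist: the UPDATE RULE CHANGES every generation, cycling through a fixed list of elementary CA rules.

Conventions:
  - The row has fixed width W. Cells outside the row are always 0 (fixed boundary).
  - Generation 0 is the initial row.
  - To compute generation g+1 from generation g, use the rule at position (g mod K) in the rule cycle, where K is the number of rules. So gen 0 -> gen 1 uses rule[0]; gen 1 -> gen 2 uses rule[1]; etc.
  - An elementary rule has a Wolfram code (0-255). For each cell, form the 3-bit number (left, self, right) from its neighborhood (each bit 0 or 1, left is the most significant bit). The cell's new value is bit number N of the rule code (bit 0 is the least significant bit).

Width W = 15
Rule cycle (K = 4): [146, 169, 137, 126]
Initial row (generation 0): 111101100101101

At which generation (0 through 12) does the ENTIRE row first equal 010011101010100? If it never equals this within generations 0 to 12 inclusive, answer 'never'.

Answer: never

Derivation:
Gen 0: 111101100101101
Gen 1 (rule 146): 011000011000000
Gen 2 (rule 169): 010011010011111
Gen 3 (rule 137): 000010000011110
Gen 4 (rule 126): 000111000110011
Gen 5 (rule 146): 001010101001100
Gen 6 (rule 169): 100101010001001
Gen 7 (rule 137): 000000000100000
Gen 8 (rule 126): 000000001110000
Gen 9 (rule 146): 000000010101000
Gen 10 (rule 169): 111111001010011
Gen 11 (rule 137): 111110000000010
Gen 12 (rule 126): 100011000000111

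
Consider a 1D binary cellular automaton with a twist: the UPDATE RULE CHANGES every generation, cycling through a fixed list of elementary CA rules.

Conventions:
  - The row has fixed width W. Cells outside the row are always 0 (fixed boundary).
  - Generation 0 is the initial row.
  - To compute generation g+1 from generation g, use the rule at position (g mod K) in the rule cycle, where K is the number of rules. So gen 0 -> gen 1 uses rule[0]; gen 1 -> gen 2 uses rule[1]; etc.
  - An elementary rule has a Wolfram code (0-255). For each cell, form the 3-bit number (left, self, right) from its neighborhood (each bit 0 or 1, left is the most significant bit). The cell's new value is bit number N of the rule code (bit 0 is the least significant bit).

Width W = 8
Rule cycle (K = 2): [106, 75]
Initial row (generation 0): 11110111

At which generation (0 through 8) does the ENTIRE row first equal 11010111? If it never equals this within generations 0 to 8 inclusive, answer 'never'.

Answer: 5

Derivation:
Gen 0: 11110111
Gen 1 (rule 106): 10011101
Gen 2 (rule 75): 00110100
Gen 3 (rule 106): 01111000
Gen 4 (rule 75): 11001011
Gen 5 (rule 106): 11010111
Gen 6 (rule 75): 11000101
Gen 7 (rule 106): 11001010
Gen 8 (rule 75): 11010000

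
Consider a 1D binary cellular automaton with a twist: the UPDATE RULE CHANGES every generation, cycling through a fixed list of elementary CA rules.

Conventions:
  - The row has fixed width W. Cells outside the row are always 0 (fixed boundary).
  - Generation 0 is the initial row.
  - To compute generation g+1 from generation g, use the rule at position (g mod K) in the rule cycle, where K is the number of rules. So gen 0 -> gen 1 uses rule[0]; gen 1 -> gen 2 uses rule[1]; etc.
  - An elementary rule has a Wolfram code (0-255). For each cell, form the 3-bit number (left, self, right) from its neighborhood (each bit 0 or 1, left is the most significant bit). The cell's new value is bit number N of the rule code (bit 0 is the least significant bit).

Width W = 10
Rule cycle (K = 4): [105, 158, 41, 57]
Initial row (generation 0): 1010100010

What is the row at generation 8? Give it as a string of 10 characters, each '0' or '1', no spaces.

Answer: 0110101001

Derivation:
Gen 0: 1010100010
Gen 1 (rule 105): 0101001000
Gen 2 (rule 158): 1101111100
Gen 3 (rule 41): 1011000001
Gen 4 (rule 57): 0110111100
Gen 5 (rule 105): 0111100101
Gen 6 (rule 158): 1111011101
Gen 7 (rule 41): 1000110010
Gen 8 (rule 57): 0110101001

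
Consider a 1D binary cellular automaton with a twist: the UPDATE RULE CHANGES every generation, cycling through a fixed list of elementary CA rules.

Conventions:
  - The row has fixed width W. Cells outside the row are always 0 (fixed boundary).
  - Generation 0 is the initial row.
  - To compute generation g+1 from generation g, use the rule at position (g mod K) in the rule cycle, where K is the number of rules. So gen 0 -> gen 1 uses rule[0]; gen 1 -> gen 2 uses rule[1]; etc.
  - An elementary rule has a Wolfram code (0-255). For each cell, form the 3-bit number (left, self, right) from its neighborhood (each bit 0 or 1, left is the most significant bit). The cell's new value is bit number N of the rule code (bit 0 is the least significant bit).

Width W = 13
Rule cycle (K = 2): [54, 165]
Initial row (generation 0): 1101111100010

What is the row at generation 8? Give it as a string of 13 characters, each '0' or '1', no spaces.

Answer: 0011011001110

Derivation:
Gen 0: 1101111100010
Gen 1 (rule 54): 0010000010111
Gen 2 (rule 165): 1010111011010
Gen 3 (rule 54): 1111000100111
Gen 4 (rule 165): 0110010100010
Gen 5 (rule 54): 1001111110111
Gen 6 (rule 165): 1000111101010
Gen 7 (rule 54): 1101000011111
Gen 8 (rule 165): 0011011001110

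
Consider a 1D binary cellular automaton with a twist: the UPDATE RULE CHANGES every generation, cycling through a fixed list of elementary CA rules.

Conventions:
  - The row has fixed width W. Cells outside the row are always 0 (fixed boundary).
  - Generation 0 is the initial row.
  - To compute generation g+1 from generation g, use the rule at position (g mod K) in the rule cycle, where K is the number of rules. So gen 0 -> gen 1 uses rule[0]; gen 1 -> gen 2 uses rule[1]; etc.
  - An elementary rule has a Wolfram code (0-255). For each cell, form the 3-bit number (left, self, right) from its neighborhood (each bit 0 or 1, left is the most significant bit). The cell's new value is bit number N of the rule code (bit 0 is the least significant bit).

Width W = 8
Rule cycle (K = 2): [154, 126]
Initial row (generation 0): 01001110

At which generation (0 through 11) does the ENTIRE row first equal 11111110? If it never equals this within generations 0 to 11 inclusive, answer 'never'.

Gen 0: 01001110
Gen 1 (rule 154): 10111101
Gen 2 (rule 126): 11100111
Gen 3 (rule 154): 11011110
Gen 4 (rule 126): 11110011
Gen 5 (rule 154): 11101110
Gen 6 (rule 126): 10111011
Gen 7 (rule 154): 00110010
Gen 8 (rule 126): 01111111
Gen 9 (rule 154): 11111110
Gen 10 (rule 126): 10000011
Gen 11 (rule 154): 01000110

Answer: 9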